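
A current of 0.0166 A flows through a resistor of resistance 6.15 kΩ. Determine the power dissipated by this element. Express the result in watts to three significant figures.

1.69 W

Current and resistance are given, so P = I²R is the direct form.
P = (0.01660 A)² × 6150 Ω = 1.695 W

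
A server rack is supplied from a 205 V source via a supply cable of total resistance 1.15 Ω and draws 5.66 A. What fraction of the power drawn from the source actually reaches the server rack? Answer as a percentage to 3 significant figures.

The supply cable carries the full 5.66 A.
P_line = I² R_line = (5.660)² × 1.15 = 36.84 W
P_source = V I = 205 × 5.660 = 1160 W; P_load = 1123 W
η = P_load / P_source = 1123 / 1160 = 0.9682

96.8 %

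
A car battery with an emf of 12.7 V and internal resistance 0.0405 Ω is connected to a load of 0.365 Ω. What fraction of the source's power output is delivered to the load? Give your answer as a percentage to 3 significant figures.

Both r and R carry the same current, so the power split is just the resistance split: η = R/(R+r).
η = R / (R + r) = 0.365 / (0.365 + 0.0405) = 0.9001

90.0 %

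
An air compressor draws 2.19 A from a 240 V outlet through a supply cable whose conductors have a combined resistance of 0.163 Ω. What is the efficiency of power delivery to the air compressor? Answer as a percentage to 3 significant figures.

99.9 %

The supply cable carries the full 2.19 A.
P_line = I² R_line = (2.190)² × 0.163 = 0.7818 W
P_source = V I = 240 × 2.190 = 525.6 W; P_load = 524.8 W
η = P_load / P_source = 524.8 / 525.6 = 0.9985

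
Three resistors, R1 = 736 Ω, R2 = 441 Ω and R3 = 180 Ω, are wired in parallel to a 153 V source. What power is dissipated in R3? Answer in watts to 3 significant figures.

130 W

Each parallel branch sees the full supply voltage, so P = V²/R applies directly to the target branch.
P_R3 = V² / R3 = (153)² / 180 Ω = 130.1 W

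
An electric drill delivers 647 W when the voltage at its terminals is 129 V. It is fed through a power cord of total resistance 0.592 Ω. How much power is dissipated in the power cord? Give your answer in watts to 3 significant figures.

The power cord is a series resistance carrying the load current; its dissipation is I²R_line.
I = P / V = 647 / 129 = 5.016 A through the power cord.
P_line = I² R_line = (5.016)² × 0.592 = 14.89 W

14.9 W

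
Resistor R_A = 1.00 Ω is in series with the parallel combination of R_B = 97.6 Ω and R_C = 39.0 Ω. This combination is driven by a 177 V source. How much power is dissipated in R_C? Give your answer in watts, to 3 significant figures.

First combine the parallel branches into one equivalent R_p, then R_A + R_p is a series pair.
R_p = (97.6×39.0)/(97.6+39.0) = 27.87 Ω
R_total = 1.00 + 27.87 = 28.87 Ω
I = V / R_total = 177 / 28.87 = 6.132 A
Voltage across the parallel pair: V_p = I × R_p = 6.132 × 27.87 = 170.9 V
With V_p across R_C, its power is V_p²/R_C.
P_R_C = (170.9)² / 39.0 = 748.6 W

749 W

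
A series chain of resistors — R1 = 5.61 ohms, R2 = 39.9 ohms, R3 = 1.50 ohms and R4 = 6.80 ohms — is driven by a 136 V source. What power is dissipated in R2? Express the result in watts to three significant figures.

255 W

Every series element carries the same I. Get I from the total resistance, then P = I² × R2.
R_total = 5.61 + 39.9 + 1.50 + 6.80 = 53.81 Ω
I = V / R_total = 136 / 53.81 = 2.527 A
P_R2 = I² × R2 = (2.527)² × 39.9 = 254.9 W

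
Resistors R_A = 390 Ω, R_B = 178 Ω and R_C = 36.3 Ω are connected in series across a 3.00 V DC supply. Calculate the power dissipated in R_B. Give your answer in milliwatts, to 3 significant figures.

In a series string the same current flows through every resistor — find that current, then P = I²R for the one we want.
R_total = 390 + 178 + 36.3 = 604.3 Ω
I = V / R_total = 3.00 / 604.3 = 0.004964 A
P_R_B = I² × R_B = (0.004964)² × 178 = 0.004387 W

4.39 mW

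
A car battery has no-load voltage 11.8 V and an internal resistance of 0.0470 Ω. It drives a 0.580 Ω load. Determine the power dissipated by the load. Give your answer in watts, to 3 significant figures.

205 W

With r and R in series, I = ε/(r+R); the load dissipates I²R.
I = ε / (r + R) = 11.8 / (0.0470 + 0.580) = 18.82 A
P_load = I² R = (18.82)² × 0.580 = 205.4 W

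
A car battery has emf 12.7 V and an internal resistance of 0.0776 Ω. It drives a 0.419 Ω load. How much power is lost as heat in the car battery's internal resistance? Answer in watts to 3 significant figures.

The internal resistance carries the same current as the load; P_int = I²r.
I = ε / (r + R) = 12.7 / (0.0776 + 0.419) = 25.57 A
P_int = I² r = (25.57)² × 0.0776 = 50.75 W

50.8 W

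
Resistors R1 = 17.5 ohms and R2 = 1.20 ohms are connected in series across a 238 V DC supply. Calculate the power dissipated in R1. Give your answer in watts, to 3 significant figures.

2830 W

The current is common to all series resistors; compute it, then apply P = I²R for the target.
R_total = 17.5 + 1.20 = 18.70 Ω
I = V / R_total = 238 / 18.70 = 12.73 A
P_R1 = I² × R1 = (12.73)² × 17.5 = 2835 W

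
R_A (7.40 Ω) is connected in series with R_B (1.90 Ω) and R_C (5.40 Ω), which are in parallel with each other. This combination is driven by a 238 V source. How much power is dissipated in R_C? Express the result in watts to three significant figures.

First combine the parallel branches into one equivalent R_p, then R_A + R_p is a series pair.
R_p = (1.90×5.40)/(1.90+5.40) = 1.405 Ω
R_total = 7.40 + 1.405 = 8.805 Ω
I = V / R_total = 238 / 8.805 = 27.03 A
Voltage across the parallel pair: V_p = I × R_p = 27.03 × 1.405 = 37.99 V
With V_p across R_C, its power is V_p²/R_C.
P_R_C = (37.99)² / 5.40 = 267.2 W

267 W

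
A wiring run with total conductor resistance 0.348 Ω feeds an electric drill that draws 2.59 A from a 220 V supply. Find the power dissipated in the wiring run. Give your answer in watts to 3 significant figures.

2.33 W

The wiring run and load are in series, so the same current flows in both; the loss is I²R_line.
The wiring run carries the full 2.59 A.
P_line = I² R_line = (2.590)² × 0.348 = 2.334 W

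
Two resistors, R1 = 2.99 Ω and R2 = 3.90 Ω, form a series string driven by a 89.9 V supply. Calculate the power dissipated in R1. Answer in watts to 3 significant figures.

Since the resistors are in series they all carry the loop current I = V/R_total; the power in any one is I²R.
R_total = 2.99 + 3.90 = 6.890 Ω
I = V / R_total = 89.9 / 6.890 = 13.05 A
P_R1 = I² × R1 = (13.05)² × 2.99 = 509.0 W

509 W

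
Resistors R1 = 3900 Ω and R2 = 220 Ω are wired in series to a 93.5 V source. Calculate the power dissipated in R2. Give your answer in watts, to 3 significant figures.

Since the resistors are in series they all carry the loop current I = V/R_total; the power in any one is I²R.
R_total = 3900 + 220 = 4120 Ω
I = V / R_total = 93.5 / 4120 = 0.02269 A
P_R2 = I² × R2 = (0.02269)² × 220 = 0.1133 W

0.113 W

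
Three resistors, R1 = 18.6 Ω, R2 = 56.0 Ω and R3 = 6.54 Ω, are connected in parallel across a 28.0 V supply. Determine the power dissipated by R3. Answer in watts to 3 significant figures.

120 W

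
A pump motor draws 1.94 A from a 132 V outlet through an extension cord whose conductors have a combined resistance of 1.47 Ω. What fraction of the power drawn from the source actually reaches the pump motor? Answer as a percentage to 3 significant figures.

The extension cord carries the full 1.94 A.
P_line = I² R_line = (1.940)² × 1.47 = 5.532 W
P_source = V I = 132 × 1.940 = 256.1 W; P_load = 250.5 W
η = P_load / P_source = 250.5 / 256.1 = 0.9784

97.8 %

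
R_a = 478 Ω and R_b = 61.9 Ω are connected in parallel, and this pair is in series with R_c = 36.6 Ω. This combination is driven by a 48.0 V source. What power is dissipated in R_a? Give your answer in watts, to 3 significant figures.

Combine R_a and R_b into their parallel equivalent first, reducing the network to two series resistors.
R_p = (478×61.9)/(478+61.9) = 54.80 Ω
R_total = R_p + 36.6 = 54.80 + 36.6 = 91.40 Ω
I = V / R_total = 48.0 / 91.40 = 0.5251 A
Voltage across the parallel pair: V_p = I × R_p = 0.5251 × 54.80 = 28.78 V
R_a sits across V_p; its power is V_p²/R.
P_R_a = (28.78)² / 478 = 1.733 W

1.73 W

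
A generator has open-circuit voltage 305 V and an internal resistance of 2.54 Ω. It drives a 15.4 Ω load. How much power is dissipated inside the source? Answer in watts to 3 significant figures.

r is in series with the load, so it carries the full circuit current — the loss in it is I²r.
I = ε / (r + R) = 305 / (2.54 + 15.4) = 17.00 A
P_int = I² r = (17.00)² × 2.54 = 734.2 W

734 W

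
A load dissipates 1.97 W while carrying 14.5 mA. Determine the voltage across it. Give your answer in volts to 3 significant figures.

Inverting the appropriate power form: V = P / I.
V = 1.97 / 0.01450 = 135.9 V

136 V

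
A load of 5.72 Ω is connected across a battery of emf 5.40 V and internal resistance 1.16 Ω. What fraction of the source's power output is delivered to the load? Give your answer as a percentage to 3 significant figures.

The source delivers εI, of which I²R reaches the load and I²r is lost; since I is common, η = R/(R+r).
η = R / (R + r) = 5.72 / (5.72 + 1.16) = 0.8314

83.1 %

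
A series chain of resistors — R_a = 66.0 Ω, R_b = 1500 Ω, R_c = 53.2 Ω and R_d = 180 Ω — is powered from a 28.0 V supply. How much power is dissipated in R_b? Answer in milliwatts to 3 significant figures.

Since the resistors are in series they all carry the loop current I = V/R_total; the power in any one is I²R.
R_total = 66.0 + 1500 + 53.2 + 180 = 1799 Ω
I = V / R_total = 28.0 / 1799 = 0.01556 A
P_R_b = I² × R_b = (0.01556)² × 1500 = 0.3633 W

363 mW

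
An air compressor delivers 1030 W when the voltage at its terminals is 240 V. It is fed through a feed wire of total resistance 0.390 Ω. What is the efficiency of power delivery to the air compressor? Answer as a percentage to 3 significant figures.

I = P / V = 1030 / 240 = 4.292 A through the feed wire.
P_line = I² R_line = (4.292)² × 0.390 = 7.183 W
P_source = P_load + P_line = 1030 + 7.183 = 1037 W
η = P_load / P_source = 1030 / 1037 = 0.9931

99.3 %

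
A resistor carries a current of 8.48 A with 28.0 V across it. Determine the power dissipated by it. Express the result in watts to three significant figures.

237 W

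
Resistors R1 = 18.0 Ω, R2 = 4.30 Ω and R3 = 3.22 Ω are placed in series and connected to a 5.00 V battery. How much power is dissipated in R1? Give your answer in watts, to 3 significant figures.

Series elements share the same current, so find I first, then use P = I²R.
R_total = 18.0 + 4.30 + 3.22 = 25.52 Ω
I = V / R_total = 5.00 / 25.52 = 0.1959 A
P_R1 = I² × R1 = (0.1959)² × 18.0 = 0.6910 W

0.691 W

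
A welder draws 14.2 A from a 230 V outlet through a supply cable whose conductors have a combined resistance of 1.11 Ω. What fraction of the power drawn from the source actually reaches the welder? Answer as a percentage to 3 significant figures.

93.1 %

The supply cable carries the full 14.2 A.
P_line = I² R_line = (14.20)² × 1.11 = 223.8 W
P_source = V I = 230 × 14.20 = 3266 W; P_load = 3042 W
η = P_load / P_source = 3042 / 3266 = 0.9315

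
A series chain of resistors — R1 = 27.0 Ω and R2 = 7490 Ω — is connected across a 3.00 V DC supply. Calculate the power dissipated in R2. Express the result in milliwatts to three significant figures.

Every series element carries the same I. Get I from the total resistance, then P = I² × R2.
R_total = 27.0 + 7490 = 7517 Ω
I = V / R_total = 3.00 / 7517 = 0.0003991 A
P_R2 = I² × R2 = (0.0003991)² × 7490 = 0.001193 W

1.19 mW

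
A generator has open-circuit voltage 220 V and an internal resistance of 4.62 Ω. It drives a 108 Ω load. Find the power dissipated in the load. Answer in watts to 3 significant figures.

With r and R in series, I = ε/(r+R); the load dissipates I²R.
I = ε / (r + R) = 220 / (4.62 + 108) = 1.953 A
P_load = I² R = (1.953)² × 108 = 412.1 W

412 W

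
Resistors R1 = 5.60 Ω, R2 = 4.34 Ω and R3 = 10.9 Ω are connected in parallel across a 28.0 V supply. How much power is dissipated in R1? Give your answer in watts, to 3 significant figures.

Each parallel branch sees the full supply voltage, so P = V²/R applies directly to the target branch.
P_R1 = V² / R1 = (28.0)² / 5.60 Ω = 140.0 W

140 W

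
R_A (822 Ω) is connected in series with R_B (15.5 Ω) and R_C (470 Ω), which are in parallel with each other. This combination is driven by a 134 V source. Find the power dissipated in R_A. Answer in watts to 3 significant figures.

Reduce the parallel pair to R_p first; the network is then a simple series string.
R_p = (15.5×470)/(15.5+470) = 15.01 Ω
R_total = 822 + 15.01 = 837.0 Ω
I = V / R_total = 134 / 837.0 = 0.1601 A
R_A is in the main series path, so its power is I²R_A.
P_R_A = (0.1601)² × 822 = 21.07 W

21.1 W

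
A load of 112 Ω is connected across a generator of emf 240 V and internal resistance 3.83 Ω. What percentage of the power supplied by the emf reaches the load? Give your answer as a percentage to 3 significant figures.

The source delivers εI, of which I²R reaches the load and I²r is lost; since I is common, η = R/(R+r).
η = R / (R + r) = 112 / (112 + 3.83) = 0.9669

96.7 %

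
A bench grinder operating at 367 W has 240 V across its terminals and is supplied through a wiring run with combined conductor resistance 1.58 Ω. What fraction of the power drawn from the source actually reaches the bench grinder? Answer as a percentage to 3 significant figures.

99.0 %

I = P / V = 367 / 240 = 1.529 A through the wiring run.
P_line = I² R_line = (1.529)² × 1.58 = 3.695 W
P_source = P_load + P_line = 367.0 + 3.695 = 370.7 W
η = P_load / P_source = 367.0 / 370.7 = 0.9900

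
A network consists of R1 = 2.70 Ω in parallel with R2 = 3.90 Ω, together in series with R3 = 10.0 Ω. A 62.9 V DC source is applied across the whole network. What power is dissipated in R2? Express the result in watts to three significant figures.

19.2 W

Collapse the R1‖R2 pair into one equivalent R_p; then R_p and R3 form a series string.
R_p = (2.70×3.90)/(2.70+3.90) = 1.595 Ω
R_total = R_p + 10.0 = 1.595 + 10.0 = 11.60 Ω
I = V / R_total = 62.9 / 11.60 = 5.425 A
Voltage across the parallel pair: V_p = I × R_p = 5.425 × 1.595 = 8.655 V
R2 has V_p across it, so P = V_p²/R2.
P_R2 = (8.655)² / 3.90 = 19.21 W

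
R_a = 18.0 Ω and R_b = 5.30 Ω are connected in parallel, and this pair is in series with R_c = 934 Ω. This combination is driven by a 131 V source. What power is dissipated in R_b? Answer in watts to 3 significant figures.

First find R_p for the parallel pair, then treat R_p + R_c as a series loop.
R_p = (18.0×5.30)/(18.0+5.30) = 4.094 Ω
R_total = R_p + 934 = 4.094 + 934 = 938.1 Ω
I = V / R_total = 131 / 938.1 = 0.1396 A
Voltage across the parallel pair: V_p = I × R_p = 0.1396 × 4.094 = 0.5718 V
Use P = V²/R for R_b with V = V_p.
P_R_b = (0.5718)² / 5.30 = 0.06168 W

0.0617 W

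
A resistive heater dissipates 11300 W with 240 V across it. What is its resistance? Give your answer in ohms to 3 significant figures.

5.10 Ω

Rearranging the power relation for the two known quantities gives R = V² / P.
R = (240)² / 11300 = 5.097 Ω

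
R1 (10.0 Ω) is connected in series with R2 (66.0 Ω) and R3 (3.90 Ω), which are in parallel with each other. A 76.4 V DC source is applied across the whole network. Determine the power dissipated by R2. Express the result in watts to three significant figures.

6.41 W

Replace R2 and R3 with their parallel equivalent so the circuit becomes R1 in series with R_p.
R_p = (66.0×3.90)/(66.0+3.90) = 3.682 Ω
R_total = 10.0 + 3.682 = 13.68 Ω
I = V / R_total = 76.4 / 13.68 = 5.584 A
Voltage across the parallel pair: V_p = I × R_p = 5.584 × 3.682 = 20.56 V
R2 sees V_p directly, so P = V_p² / R2.
P_R2 = (20.56)² / 66.0 = 6.406 W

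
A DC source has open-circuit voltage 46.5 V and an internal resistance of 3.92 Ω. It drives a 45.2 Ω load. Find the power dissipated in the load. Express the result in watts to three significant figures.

Find the circuit current first, then P = I²R for the load (series elements share I).
I = ε / (r + R) = 46.5 / (3.92 + 45.2) = 0.9467 A
P_load = I² R = (0.9467)² × 45.2 = 40.51 W

40.5 W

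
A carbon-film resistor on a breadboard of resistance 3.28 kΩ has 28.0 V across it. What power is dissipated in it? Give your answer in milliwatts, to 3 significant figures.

V and R are stated; P = V²/R avoids computing the current.
P = (28.0 V)² / 3280 Ω = 0.2390 W

239 mW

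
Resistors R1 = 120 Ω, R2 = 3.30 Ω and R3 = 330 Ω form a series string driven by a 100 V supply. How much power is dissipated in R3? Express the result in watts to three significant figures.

16.1 W

In a series string the same current flows through every resistor — find that current, then P = I²R for the one we want.
R_total = 120 + 3.30 + 330 = 453.3 Ω
I = V / R_total = 100 / 453.3 = 0.2206 A
P_R3 = I² × R3 = (0.2206)² × 330 = 16.06 W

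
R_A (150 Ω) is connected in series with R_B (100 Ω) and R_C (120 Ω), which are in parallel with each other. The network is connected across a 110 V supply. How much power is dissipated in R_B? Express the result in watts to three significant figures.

8.60 W

Collapse R_B‖R_C to a single equivalent, reducing the network to two series elements.
R_p = (100×120)/(100+120) = 54.55 Ω
R_total = 150 + 54.55 = 204.5 Ω
I = V / R_total = 110 / 204.5 = 0.5378 A
Voltage across the parallel pair: V_p = I × R_p = 0.5378 × 54.55 = 29.33 V
R_B sees V_p directly, so P = V_p² / R_B.
P_R_B = (29.33)² / 100 = 8.604 W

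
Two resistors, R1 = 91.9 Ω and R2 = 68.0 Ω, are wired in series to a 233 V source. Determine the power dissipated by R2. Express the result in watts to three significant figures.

Series elements share the same current, so find I first, then use P = I²R.
R_total = 91.9 + 68.0 = 159.9 Ω
I = V / R_total = 233 / 159.9 = 1.457 A
P_R2 = I² × R2 = (1.457)² × 68.0 = 144.4 W

144 W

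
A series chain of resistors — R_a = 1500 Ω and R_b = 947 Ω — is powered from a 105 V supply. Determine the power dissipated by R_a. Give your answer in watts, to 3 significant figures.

Since the resistors are in series they all carry the loop current I = V/R_total; the power in any one is I²R.
R_total = 1500 + 947 = 2447 Ω
I = V / R_total = 105 / 2447 = 0.04291 A
P_R_a = I² × R_a = (0.04291)² × 1500 = 2.762 W

2.76 W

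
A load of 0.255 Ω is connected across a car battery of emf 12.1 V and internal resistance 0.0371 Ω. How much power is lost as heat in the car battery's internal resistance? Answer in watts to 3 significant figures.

63.7 W

r is in series with the load, so it carries the full circuit current — the loss in it is I²r.
I = ε / (r + R) = 12.1 / (0.0371 + 0.255) = 41.42 A
P_int = I² r = (41.42)² × 0.0371 = 63.66 W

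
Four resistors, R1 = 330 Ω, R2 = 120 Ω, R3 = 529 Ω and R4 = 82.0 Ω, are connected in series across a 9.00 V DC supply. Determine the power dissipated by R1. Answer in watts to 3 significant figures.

In a series string the same current flows through every resistor — find that current, then P = I²R for the one we want.
R_total = 330 + 120 + 529 + 82.0 = 1061 Ω
I = V / R_total = 9.00 / 1061 = 0.008483 A
P_R1 = I² × R1 = (0.008483)² × 330 = 0.02374 W

0.0237 W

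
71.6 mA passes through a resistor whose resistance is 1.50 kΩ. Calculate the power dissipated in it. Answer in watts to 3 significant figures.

7.69 W

The current through and the resistance of the element are both given; use P = I²R.
P = (0.07160 A)² × 1500 Ω = 7.690 W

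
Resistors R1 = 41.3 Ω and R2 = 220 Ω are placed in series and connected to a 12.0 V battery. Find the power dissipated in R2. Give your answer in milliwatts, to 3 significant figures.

The current is common to all series resistors; compute it, then apply P = I²R for the target.
R_total = 41.3 + 220 = 261.3 Ω
I = V / R_total = 12.0 / 261.3 = 0.04592 A
P_R2 = I² × R2 = (0.04592)² × 220 = 0.4640 W

464 mW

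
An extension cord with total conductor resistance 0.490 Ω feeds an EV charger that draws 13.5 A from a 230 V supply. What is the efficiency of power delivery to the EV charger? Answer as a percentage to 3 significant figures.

97.1 %

The extension cord carries the full 13.5 A.
P_line = I² R_line = (13.50)² × 0.490 = 89.30 W
P_source = V I = 230 × 13.50 = 3105 W; P_load = 3016 W
η = P_load / P_source = 3016 / 3105 = 0.9712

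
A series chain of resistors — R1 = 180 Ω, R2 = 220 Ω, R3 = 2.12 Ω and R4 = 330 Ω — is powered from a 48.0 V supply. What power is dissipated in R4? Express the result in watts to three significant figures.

1.42 W

Since the resistors are in series they all carry the loop current I = V/R_total; the power in any one is I²R.
R_total = 180 + 220 + 2.12 + 330 = 732.1 Ω
I = V / R_total = 48.0 / 732.1 = 0.06556 A
P_R4 = I² × R4 = (0.06556)² × 330 = 1.419 W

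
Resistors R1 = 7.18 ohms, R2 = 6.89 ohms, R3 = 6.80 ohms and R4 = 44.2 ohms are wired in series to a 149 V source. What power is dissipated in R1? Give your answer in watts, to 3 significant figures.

37.6 W

Since the resistors are in series they all carry the loop current I = V/R_total; the power in any one is I²R.
R_total = 7.18 + 6.89 + 6.80 + 44.2 = 65.07 Ω
I = V / R_total = 149 / 65.07 = 2.290 A
P_R1 = I² × R1 = (2.290)² × 7.18 = 37.65 W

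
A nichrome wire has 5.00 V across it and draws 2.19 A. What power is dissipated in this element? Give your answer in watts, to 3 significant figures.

10.9 W

Since both terminal voltage and current are stated, P = V I gives the power in one step.
P = 5.00 V × 2.190 A = 10.95 W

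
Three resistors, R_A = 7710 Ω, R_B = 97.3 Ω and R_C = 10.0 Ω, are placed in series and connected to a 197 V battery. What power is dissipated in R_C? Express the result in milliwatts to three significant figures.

Every series element carries the same I. Get I from the total resistance, then P = I² × R_C.
R_total = 7710 + 97.3 + 10.0 = 7817 Ω
I = V / R_total = 197 / 7817 = 0.02520 A
P_R_C = I² × R_C = (0.02520)² × 10.0 = 0.006351 W

6.35 mW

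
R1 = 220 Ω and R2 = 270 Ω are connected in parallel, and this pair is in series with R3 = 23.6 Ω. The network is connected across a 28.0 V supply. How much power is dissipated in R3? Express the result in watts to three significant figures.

0.882 W

Collapse the R1‖R2 pair into one equivalent R_p; then R_p and R3 form a series string.
R_p = (220×270)/(220+270) = 121.2 Ω
R_total = R_p + 23.6 = 121.2 + 23.6 = 144.8 Ω
I = V / R_total = 28.0 / 144.8 = 0.1933 A
R3 is the series element, so its power is I²R.
P_R3 = (0.1933)² × 23.6 = 0.8822 W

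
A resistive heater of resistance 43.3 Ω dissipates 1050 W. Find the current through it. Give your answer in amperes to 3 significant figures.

From P = V I = I²R = V²/R, with the two given quantities we get I = √(P / R).
I = √(1050 / 43.3) = 4.924 A

4.92 A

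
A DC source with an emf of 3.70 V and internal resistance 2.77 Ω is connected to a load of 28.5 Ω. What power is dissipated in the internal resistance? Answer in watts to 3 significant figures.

Internal loss is I²r, with I set by the total series resistance r+R.
I = ε / (r + R) = 3.70 / (2.77 + 28.5) = 0.1183 A
P_int = I² r = (0.1183)² × 2.77 = 0.03878 W

0.0388 W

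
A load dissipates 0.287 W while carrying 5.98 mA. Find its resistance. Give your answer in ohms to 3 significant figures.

8030 Ω

The two known quantities fix the third via R = P / I².
R = 0.287 / (0.005980)² = 8026 Ω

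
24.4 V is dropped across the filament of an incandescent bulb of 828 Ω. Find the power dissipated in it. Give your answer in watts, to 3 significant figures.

With V across and R both known, P = V²/R gives the dissipation directly.
P = (24.4 V)² / 828 Ω = 0.7190 W

0.719 W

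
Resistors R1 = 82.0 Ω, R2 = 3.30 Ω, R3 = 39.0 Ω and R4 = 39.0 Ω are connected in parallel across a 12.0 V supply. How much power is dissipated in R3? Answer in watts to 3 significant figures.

3.69 W

R3 sits directly across the source, so P = V²/R with V = 12.0 V.
P_R3 = V² / R3 = (12.0)² / 39.0 Ω = 3.692 W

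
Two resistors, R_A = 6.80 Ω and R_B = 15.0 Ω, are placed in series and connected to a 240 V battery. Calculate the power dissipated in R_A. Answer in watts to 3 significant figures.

The current is common to all series resistors; compute it, then apply P = I²R for the target.
R_total = 6.80 + 15.0 = 21.80 Ω
I = V / R_total = 240 / 21.80 = 11.01 A
P_R_A = I² × R_A = (11.01)² × 6.80 = 824.2 W

824 W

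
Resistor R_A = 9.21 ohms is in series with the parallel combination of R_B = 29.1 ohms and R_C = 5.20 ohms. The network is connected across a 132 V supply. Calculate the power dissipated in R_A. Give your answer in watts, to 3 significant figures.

First combine the parallel branches into one equivalent R_p, then R_A + R_p is a series pair.
R_p = (29.1×5.20)/(29.1+5.20) = 4.412 Ω
R_total = 9.21 + 4.412 = 13.62 Ω
I = V / R_total = 132 / 13.62 = 9.690 A
All the current flows through R_A; use P = I²R.
P_R_A = (9.690)² × 9.21 = 864.9 W

865 W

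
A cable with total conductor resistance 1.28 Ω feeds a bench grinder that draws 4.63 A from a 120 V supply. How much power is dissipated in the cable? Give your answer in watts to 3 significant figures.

27.4 W

The cable is a series resistance carrying the load current; its dissipation is I²R_line.
The cable carries the full 4.63 A.
P_line = I² R_line = (4.630)² × 1.28 = 27.44 W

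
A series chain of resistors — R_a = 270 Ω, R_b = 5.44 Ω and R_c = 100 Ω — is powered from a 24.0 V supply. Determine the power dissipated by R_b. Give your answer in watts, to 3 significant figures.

Since the resistors are in series they all carry the loop current I = V/R_total; the power in any one is I²R.
R_total = 270 + 5.44 + 100 = 375.4 Ω
I = V / R_total = 24.0 / 375.4 = 0.06392 A
P_R_b = I² × R_b = (0.06392)² × 5.44 = 0.02223 W

0.0222 W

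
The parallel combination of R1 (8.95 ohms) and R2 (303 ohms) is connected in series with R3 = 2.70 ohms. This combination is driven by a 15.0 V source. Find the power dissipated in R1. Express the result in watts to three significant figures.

14.6 W

Combine R1 and R2 into their parallel equivalent first, reducing the network to two series resistors.
R_p = (8.95×303)/(8.95+303) = 8.693 Ω
R_total = R_p + 2.70 = 8.693 + 2.70 = 11.39 Ω
I = V / R_total = 15.0 / 11.39 = 1.317 A
Voltage across the parallel pair: V_p = I × R_p = 1.317 × 8.693 = 11.45 V
R1 sits across V_p; its power is V_p²/R.
P_R1 = (11.45)² / 8.95 = 14.64 W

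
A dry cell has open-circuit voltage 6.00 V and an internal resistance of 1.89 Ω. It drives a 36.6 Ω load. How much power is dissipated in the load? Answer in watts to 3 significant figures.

0.889 W

Load and internal resistance form a series loop — compute the loop current, then the load power via I²R.
I = ε / (r + R) = 6.00 / (1.89 + 36.6) = 0.1559 A
P_load = I² R = (0.1559)² × 36.6 = 0.8894 W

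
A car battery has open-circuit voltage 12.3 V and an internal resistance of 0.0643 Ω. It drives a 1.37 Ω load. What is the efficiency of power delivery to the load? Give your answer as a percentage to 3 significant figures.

95.5 %

Both r and R carry the same current, so the power split is just the resistance split: η = R/(R+r).
η = R / (R + r) = 1.37 / (1.37 + 0.0643) = 0.9552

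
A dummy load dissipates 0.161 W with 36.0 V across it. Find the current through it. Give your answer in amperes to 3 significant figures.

0.00447 A

From P = V I = I²R = V²/R, with the two given quantities we get I = P / V.
I = 0.161 / 36.0 = 0.004472 A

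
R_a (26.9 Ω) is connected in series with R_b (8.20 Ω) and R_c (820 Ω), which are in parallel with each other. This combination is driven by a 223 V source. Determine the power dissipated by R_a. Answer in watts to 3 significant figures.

Replace R_b and R_c with their parallel equivalent so the circuit becomes R_a in series with R_p.
R_p = (8.20×820)/(8.20+820) = 8.119 Ω
R_total = 26.9 + 8.119 = 35.02 Ω
I = V / R_total = 223 / 35.02 = 6.368 A
R_a is in the main series path, so its power is I²R_a.
P_R_a = (6.368)² × 26.9 = 1091 W

1090 W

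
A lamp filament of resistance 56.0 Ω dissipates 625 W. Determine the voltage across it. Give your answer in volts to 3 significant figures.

187 V

From P = V I = I²R = V²/R, with the two given quantities we get V = √(P R).
V = √(625 × 56.0) = 187.1 V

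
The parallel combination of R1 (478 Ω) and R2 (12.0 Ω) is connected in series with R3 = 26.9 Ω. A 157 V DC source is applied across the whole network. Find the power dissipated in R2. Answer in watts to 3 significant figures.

189 W

Collapse the R1‖R2 pair into one equivalent R_p; then R_p and R3 form a series string.
R_p = (478×12.0)/(478+12.0) = 11.71 Ω
R_total = R_p + 26.9 = 11.71 + 26.9 = 38.61 Ω
I = V / R_total = 157 / 38.61 = 4.067 A
Voltage across the parallel pair: V_p = I × R_p = 4.067 × 11.71 = 47.61 V
Use P = V²/R for R2 with V = V_p.
P_R2 = (47.61)² / 12.0 = 188.9 W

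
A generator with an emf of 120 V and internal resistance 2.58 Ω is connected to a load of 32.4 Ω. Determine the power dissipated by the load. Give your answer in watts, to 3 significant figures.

Find the circuit current first, then P = I²R for the load (series elements share I).
I = ε / (r + R) = 120 / (2.58 + 32.4) = 3.431 A
P_load = I² R = (3.431)² × 32.4 = 381.3 W

381 W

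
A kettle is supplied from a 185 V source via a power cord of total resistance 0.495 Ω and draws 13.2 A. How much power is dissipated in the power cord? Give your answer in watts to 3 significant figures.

Only the current and the line resistance are needed for the I²R loss.
The power cord carries the full 13.2 A.
P_line = I² R_line = (13.20)² × 0.495 = 86.25 W

86.2 W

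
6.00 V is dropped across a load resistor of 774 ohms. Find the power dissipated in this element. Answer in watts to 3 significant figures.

0.0465 W

We know the drop across the element and its resistance — P = V²/R, one step.
P = (6.00 V)² / 774 Ω = 0.04651 W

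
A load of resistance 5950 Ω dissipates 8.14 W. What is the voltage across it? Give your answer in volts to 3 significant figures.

Inverting the appropriate power form: V = √(P R).
V = √(8.14 × 5950) = 220.1 V

220 V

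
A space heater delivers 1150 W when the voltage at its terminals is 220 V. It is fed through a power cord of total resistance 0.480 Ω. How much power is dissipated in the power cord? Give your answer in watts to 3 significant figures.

13.1 W

Only the current and the line resistance are needed for the I²R loss.
I = P / V = 1150 / 220 = 5.227 A through the power cord.
P_line = I² R_line = (5.227)² × 0.480 = 13.12 W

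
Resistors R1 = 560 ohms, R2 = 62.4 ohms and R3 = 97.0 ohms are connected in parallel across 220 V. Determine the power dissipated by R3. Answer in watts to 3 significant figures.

499 W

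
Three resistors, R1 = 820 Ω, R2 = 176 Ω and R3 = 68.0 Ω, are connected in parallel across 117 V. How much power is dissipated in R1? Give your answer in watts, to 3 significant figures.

The supply voltage appears across each parallel branch — just use P = V²/R1.
P_R1 = V² / R1 = (117)² / 820 Ω = 16.69 W

16.7 W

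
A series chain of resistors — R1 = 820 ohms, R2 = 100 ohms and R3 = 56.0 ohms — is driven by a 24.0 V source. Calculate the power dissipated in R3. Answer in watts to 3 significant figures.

The current is common to all series resistors; compute it, then apply P = I²R for the target.
R_total = 820 + 100 + 56.0 = 976.0 Ω
I = V / R_total = 24.0 / 976.0 = 0.02459 A
P_R3 = I² × R3 = (0.02459)² × 56.0 = 0.03386 W

0.0339 W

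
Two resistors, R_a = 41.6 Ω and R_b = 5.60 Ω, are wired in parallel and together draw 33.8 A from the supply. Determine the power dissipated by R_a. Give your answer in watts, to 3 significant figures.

669 W

We need the common branch voltage; get it from I_total × R_eq, then P = V²/R for the branch.
1/R_eq = 1/41.6 + 1/5.60 ⇒ R_eq = 4.936 Ω
V = I_total × R_eq = 33.80 × 4.936 = 166.8 V
P_R_a = V² / R_a = (166.8)² / 41.6 = 669.0 W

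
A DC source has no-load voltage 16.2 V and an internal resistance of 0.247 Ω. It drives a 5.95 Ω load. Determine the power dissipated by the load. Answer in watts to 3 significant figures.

Load and internal resistance form a series loop — compute the loop current, then the load power via I²R.
I = ε / (r + R) = 16.2 / (0.247 + 5.95) = 2.614 A
P_load = I² R = (2.614)² × 5.95 = 40.66 W

40.7 W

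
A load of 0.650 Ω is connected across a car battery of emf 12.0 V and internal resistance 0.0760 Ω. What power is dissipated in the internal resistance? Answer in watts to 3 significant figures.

20.8 W

Internal loss is I²r, with I set by the total series resistance r+R.
I = ε / (r + R) = 12.0 / (0.0760 + 0.650) = 16.53 A
P_int = I² r = (16.53)² × 0.0760 = 20.76 W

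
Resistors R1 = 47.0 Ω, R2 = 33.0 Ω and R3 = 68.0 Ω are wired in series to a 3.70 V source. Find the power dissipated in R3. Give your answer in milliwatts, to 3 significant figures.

Since the resistors are in series they all carry the loop current I = V/R_total; the power in any one is I²R.
R_total = 47.0 + 33.0 + 68.0 = 148.0 Ω
I = V / R_total = 3.70 / 148.0 = 0.02500 A
P_R3 = I² × R3 = (0.02500)² × 68.0 = 0.04250 W

42.5 mW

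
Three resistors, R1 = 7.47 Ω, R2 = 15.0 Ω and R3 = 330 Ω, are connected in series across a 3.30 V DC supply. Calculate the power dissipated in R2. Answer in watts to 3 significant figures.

0.00131 W

In a series string the same current flows through every resistor — find that current, then P = I²R for the one we want.
R_total = 7.47 + 15.0 + 330 = 352.5 Ω
I = V / R_total = 3.30 / 352.5 = 0.009362 A
P_R2 = I² × R2 = (0.009362)² × 15.0 = 0.001315 W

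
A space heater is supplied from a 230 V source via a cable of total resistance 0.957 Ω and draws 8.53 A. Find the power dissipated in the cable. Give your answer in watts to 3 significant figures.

The cable and load are in series, so the same current flows in both; the loss is I²R_line.
The cable carries the full 8.53 A.
P_line = I² R_line = (8.530)² × 0.957 = 69.63 W

69.6 W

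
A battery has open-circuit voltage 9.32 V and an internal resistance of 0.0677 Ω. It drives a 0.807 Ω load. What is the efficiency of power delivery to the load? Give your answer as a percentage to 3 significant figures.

92.3 %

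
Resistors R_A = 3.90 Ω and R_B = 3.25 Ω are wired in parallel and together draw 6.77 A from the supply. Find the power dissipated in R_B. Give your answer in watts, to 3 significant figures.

Parallel branches share V, not I — compute V via R_eq, then use V²/R for the target branch.
1/R_eq = 1/3.90 + 1/3.25 ⇒ R_eq = 1.773 Ω
V = I_total × R_eq = 6.770 × 1.773 = 12.00 V
P_R_B = V² / R_B = (12.00)² / 3.25 = 44.32 W

44.3 W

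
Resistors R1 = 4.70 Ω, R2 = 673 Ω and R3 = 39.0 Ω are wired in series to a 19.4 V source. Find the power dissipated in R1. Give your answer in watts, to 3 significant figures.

0.00344 W

In a series string the same current flows through every resistor — find that current, then P = I²R for the one we want.
R_total = 4.70 + 673 + 39.0 = 716.7 Ω
I = V / R_total = 19.4 / 716.7 = 0.02707 A
P_R1 = I² × R1 = (0.02707)² × 4.70 = 0.003444 W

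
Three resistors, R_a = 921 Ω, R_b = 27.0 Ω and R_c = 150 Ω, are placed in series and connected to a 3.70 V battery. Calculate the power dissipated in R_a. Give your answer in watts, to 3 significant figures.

0.0105 W

In a series string the same current flows through every resistor — find that current, then P = I²R for the one we want.
R_total = 921 + 27.0 + 150 = 1098 Ω
I = V / R_total = 3.70 / 1098 = 0.003370 A
P_R_a = I² × R_a = (0.003370)² × 921 = 0.01046 W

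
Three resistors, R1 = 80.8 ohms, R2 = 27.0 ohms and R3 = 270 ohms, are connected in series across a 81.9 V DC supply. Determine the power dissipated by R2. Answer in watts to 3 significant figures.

1.27 W

Every series element carries the same I. Get I from the total resistance, then P = I² × R2.
R_total = 80.8 + 27.0 + 270 = 377.8 Ω
I = V / R_total = 81.9 / 377.8 = 0.2168 A
P_R2 = I² × R2 = (0.2168)² × 27.0 = 1.269 W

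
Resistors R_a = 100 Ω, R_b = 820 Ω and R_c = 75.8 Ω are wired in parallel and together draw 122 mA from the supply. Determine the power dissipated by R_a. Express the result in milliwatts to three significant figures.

The branches share the same voltage, but only the total current is given — find V from the equivalent resistance first.
1/R_eq = 1/100 + 1/820 + 1/75.8 ⇒ R_eq = 40.96 Ω
V = I_total × R_eq = 0.1220 × 40.96 = 4.998 V
P_R_a = V² / R_a = (4.998)² / 100 = 0.2498 W

250 mW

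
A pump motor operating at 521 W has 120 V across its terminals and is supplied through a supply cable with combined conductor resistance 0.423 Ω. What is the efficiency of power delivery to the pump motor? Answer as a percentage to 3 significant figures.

I = P / V = 521 / 120 = 4.342 A through the supply cable.
P_line = I² R_line = (4.342)² × 0.423 = 7.974 W
P_source = P_load + P_line = 521.0 + 7.974 = 529.0 W
η = P_load / P_source = 521.0 / 529.0 = 0.9849

98.5 %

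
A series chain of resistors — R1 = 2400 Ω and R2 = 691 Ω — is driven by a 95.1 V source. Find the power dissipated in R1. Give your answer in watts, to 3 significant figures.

Every series element carries the same I. Get I from the total resistance, then P = I² × R1.
R_total = 2400 + 691 = 3091 Ω
I = V / R_total = 95.1 / 3091 = 0.03077 A
P_R1 = I² × R1 = (0.03077)² × 2400 = 2.272 W

2.27 W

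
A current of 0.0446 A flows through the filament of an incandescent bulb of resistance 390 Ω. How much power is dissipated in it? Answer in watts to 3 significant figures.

With I and R stated, P = I²R applies in one step.
P = (0.04460 A)² × 390 Ω = 0.7758 W

0.776 W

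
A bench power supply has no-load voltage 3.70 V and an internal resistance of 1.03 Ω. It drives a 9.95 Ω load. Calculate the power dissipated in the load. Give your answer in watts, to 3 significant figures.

1.13 W

Load and internal resistance form a series loop — compute the loop current, then the load power via I²R.
I = ε / (r + R) = 3.70 / (1.03 + 9.95) = 0.3370 A
P_load = I² R = (0.3370)² × 9.95 = 1.130 W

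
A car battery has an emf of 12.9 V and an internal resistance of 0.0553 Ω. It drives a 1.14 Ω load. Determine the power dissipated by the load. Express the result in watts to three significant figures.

133 W

The internal resistance and the load are in series, so the same I flows through both; get I from ε/(r+R), then I²R for the load.
I = ε / (r + R) = 12.9 / (0.0553 + 1.14) = 10.79 A
P_load = I² R = (10.79)² × 1.14 = 132.8 W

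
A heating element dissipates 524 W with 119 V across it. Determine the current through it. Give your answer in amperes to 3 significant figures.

From P = V I = I²R = V²/R, with the two given quantities we get I = P / V.
I = 524 / 119 = 4.403 A

4.40 A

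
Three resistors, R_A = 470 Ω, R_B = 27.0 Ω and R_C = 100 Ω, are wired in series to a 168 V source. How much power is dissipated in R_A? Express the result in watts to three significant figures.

Every series element carries the same I. Get I from the total resistance, then P = I² × R_A.
R_total = 470 + 27.0 + 100 = 597.0 Ω
I = V / R_total = 168 / 597.0 = 0.2814 A
P_R_A = I² × R_A = (0.2814)² × 470 = 37.22 W

37.2 W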